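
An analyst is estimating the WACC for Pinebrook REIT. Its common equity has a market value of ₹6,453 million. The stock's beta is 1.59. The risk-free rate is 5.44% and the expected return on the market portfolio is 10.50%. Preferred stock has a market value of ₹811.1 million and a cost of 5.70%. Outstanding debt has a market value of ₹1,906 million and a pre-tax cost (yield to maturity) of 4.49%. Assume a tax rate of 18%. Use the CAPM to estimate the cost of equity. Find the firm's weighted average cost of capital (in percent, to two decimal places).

10.76%

Market risk premium = 10.5% − 5.44% = 5.06%.
Cost of equity via CAPM: Re = 5.44% + 1.59 × 5.06% = 13.4854%.
Total capital V = 6453 + 811.1 + 1906 = 9170.1.
Equity: weight = 6453/9170.1 = 0.7037; cost = 13.4854%.
Preferred: weight = 811.1/9170.1 = 0.0885; cost = 5.7%.
Debt: weight = 1906/9170.1 = 0.2078; after-tax cost = 4.49% × (1 − 18%) = 3.6818%.
WACC = 0.7037 × 13.4854% + 0.0885 × 5.7000% + 0.2078 × 3.6818% = 10.7591%.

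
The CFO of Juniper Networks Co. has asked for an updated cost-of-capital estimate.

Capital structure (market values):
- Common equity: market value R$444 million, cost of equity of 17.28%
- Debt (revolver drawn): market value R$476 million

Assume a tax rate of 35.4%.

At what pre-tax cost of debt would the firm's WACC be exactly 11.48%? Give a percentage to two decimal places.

9.40%

Total capital V = 444 + 476 = 920.
Equity weight = 444/920 = 0.4826.
Revolver drawn weight = 476/920 = 0.5174.
Equity contribution = 0.4826 × 17.28% = 8.3395%.
Remaining for debt = 11.48% − 8.3395% = 3.1405%.
Rd × (1 − 35.4%) × 0.5174 = 3.1405%  ⇒  Rd = 9.3962%.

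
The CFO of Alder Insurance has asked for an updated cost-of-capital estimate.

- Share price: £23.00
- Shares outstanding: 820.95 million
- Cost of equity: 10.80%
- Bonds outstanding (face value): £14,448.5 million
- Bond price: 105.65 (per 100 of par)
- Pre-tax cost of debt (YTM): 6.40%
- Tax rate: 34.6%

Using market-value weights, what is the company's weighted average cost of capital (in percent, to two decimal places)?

Market value of equity E = 23.0 × 820.95m = 18881.85m. Market value of debt D = 14448.5m × 105.65/100 = 15264.84025m.
Total capital V = 18881.85 + 15264.84025 = 34146.69025.
Equity: weight = 18881.85/34146.69025 = 0.5530; cost = 10.8%.
Bonds outstanding: weight = 15264.84025/34146.69025 = 0.4470; after-tax cost = 6.4% × (1 − 34.6%) = 4.1856%.
WACC = 0.5530 × 10.8000% + 0.4470 × 4.1856% = 7.8431%.

7.84%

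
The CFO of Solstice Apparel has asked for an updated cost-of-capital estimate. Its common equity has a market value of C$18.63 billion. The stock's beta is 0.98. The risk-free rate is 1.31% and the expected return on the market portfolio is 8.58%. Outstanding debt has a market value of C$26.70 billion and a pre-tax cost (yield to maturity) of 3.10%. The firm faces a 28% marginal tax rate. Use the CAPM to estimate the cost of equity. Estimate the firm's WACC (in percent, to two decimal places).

4.78%

Market risk premium = 8.58% − 1.31% = 7.27%.
Cost of equity via CAPM: Re = 1.31% + 0.98 × 7.27% = 8.4346%.
Total capital V = 18.63 + 26.7 = 45.33.
Equity: weight = 18.63/45.33 = 0.4110; cost = 8.4346%.
Debt: weight = 26.7/45.33 = 0.5890; after-tax cost = 3.1% × (1 − 28%) = 2.2320%.
WACC = 0.4110 × 8.4346% + 0.5890 × 2.2320% = 4.7812%.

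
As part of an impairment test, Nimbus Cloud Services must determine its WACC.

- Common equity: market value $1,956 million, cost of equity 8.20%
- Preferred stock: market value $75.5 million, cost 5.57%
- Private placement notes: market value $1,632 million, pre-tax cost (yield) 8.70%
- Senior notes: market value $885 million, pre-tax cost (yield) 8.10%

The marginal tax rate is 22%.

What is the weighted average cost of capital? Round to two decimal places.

7.28%

Total capital V = 1956 + 75.5 + 1632 + 885 = 4548.5.
Equity: weight = 1956/4548.5 = 0.4300; cost = 8.2%.
Preferred: weight = 75.5/4548.5 = 0.0166; cost = 5.57%.
Private placement notes: weight = 1632/4548.5 = 0.3588; after-tax cost = 8.7% × (1 − 22%) = 6.7860%.
Senior notes: weight = 885/4548.5 = 0.1946; after-tax cost = 8.1% × (1 − 22%) = 6.3180%.
WACC = 0.4300 × 8.2000% + 0.0166 × 5.5700% + 0.3588 × 6.7860% + 0.1946 × 6.3180% = 7.2828%.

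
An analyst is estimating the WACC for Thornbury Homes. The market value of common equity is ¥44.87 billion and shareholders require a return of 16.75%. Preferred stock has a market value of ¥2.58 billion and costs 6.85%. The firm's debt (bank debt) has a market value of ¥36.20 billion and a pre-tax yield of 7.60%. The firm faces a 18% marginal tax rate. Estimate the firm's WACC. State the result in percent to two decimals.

Total capital V = 44.87 + 2.58 + 36.2 = 83.65.
Equity: weight = 44.87/83.65 = 0.5364; cost = 16.75%.
Preferred: weight = 2.58/83.65 = 0.0308; cost = 6.85%.
Bank debt: weight = 36.2/83.65 = 0.4328; after-tax cost = 7.6% × (1 − 18%) = 6.2320%.
WACC = 0.5364 × 16.7500% + 0.0308 × 6.8500% + 0.4328 × 6.2320% = 11.8929%.

11.89%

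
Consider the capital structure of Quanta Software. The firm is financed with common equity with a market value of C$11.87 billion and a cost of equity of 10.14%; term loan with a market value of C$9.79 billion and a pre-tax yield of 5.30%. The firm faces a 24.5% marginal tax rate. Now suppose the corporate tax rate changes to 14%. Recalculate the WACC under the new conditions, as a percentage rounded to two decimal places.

After the change:
Total capital V = 11.87 + 9.79 = 21.66.
Equity: weight = 11.87/21.66 = 0.5480; cost = 10.14%.
Term loan: weight = 9.79/21.66 = 0.4520; after-tax cost = 5.3% × (1 − 14%) = 4.5580%.
WACC = 0.5480 × 10.1400% + 0.4520 × 4.5580% = 7.6170%.

7.62%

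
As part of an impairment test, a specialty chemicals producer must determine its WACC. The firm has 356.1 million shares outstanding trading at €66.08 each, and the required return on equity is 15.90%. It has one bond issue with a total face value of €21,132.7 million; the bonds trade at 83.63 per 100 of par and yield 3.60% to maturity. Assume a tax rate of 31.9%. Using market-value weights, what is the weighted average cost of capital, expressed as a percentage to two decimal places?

10.13%

Market value of equity E = 66.08 × 356.1m = 23531.088m. Market value of debt D = 21132.7m × 83.63/100 = 17673.27701m.
Total capital V = 23531.088 + 17673.27701 = 41204.36501.
Equity: weight = 23531.088/41204.36501 = 0.5711; cost = 15.9%.
Bonds outstanding: weight = 17673.27701/41204.36501 = 0.4289; after-tax cost = 3.6% × (1 − 31.9%) = 2.4516%.
WACC = 0.5711 × 15.9000% + 0.4289 × 2.4516% = 10.1317%.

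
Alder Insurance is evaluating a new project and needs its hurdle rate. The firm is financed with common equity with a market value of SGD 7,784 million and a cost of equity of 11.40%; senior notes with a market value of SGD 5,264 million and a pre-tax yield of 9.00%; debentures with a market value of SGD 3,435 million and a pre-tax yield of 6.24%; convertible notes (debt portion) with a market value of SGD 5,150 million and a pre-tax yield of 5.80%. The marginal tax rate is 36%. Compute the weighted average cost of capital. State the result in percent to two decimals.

Total capital V = 7784 + 5264 + 3435 + 5150 = 21633.
Equity: weight = 7784/21633 = 0.3598; cost = 11.4%.
Senior notes: weight = 5264/21633 = 0.2433; after-tax cost = 9% × (1 − 36%) = 5.7600%.
Debentures: weight = 3435/21633 = 0.1588; after-tax cost = 6.24% × (1 − 36%) = 3.9936%.
Convertible notes (debt portion): weight = 5150/21633 = 0.2381; after-tax cost = 5.8% × (1 − 36%) = 3.7120%.
WACC = 0.3598 × 11.4000% + 0.2433 × 5.7600% + 0.1588 × 3.9936% + 0.2381 × 3.7120% = 7.0214%.

7.02%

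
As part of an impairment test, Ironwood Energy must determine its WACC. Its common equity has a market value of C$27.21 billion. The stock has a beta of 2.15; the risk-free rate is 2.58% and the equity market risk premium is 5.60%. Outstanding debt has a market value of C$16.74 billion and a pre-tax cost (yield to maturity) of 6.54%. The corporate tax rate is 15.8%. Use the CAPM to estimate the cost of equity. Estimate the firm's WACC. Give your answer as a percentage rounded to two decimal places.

Cost of equity via CAPM: Re = 2.58% + 2.15 × 5.6% = 14.6200%.
Total capital V = 27.21 + 16.74 = 43.95.
Equity: weight = 27.21/43.95 = 0.6191; cost = 14.62%.
Debt: weight = 16.74/43.95 = 0.3809; after-tax cost = 6.54% × (1 − 15.8%) = 5.5067%.
WACC = 0.6191 × 14.6200% + 0.3809 × 5.5067% = 11.1489%.

11.15%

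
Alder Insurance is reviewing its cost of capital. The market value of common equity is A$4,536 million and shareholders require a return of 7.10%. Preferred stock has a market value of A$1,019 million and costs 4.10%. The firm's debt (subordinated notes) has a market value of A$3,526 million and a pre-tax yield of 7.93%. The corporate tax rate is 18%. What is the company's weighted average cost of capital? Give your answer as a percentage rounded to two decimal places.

Total capital V = 4536 + 1019 + 3526 = 9081.
Equity: weight = 4536/9081 = 0.4995; cost = 7.1%.
Preferred: weight = 1019/9081 = 0.1122; cost = 4.1%.
Subordinated notes: weight = 3526/9081 = 0.3883; after-tax cost = 7.93% × (1 − 18%) = 6.5026%.
WACC = 0.4995 × 7.1000% + 0.1122 × 4.1000% + 0.3883 × 6.5026% = 6.5314%.

6.53%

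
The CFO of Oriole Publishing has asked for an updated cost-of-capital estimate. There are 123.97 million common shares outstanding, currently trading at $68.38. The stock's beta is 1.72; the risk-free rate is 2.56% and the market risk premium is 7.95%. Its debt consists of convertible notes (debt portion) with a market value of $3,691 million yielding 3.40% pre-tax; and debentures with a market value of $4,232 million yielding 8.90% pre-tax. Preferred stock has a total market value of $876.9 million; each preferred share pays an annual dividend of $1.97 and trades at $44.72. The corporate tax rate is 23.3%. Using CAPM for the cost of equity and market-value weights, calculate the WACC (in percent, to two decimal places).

Cost of equity via CAPM: Re = 2.56% + 1.72 × 7.95% = 16.2340%.
Cost of preferred: Rp = 1.97 / 44.72 = 4.4052%.
Market value of equity E = 68.38 × 123.97m = 8477.0686m.
Total capital V = 8477.0686 + 876.9 + 3691 + 4232 = 17276.9686.
Equity: weight = 8477.0686/17276.9686 = 0.4907; cost = 16.234%.
Preferred: weight = 876.9/17276.9686 = 0.0508; cost = 4.4052%.
Convertible notes (debt portion): weight = 3691/17276.9686 = 0.2136; after-tax cost = 3.4% × (1 − 23.3%) = 2.6078%.
Debentures: weight = 4232/17276.9686 = 0.2450; after-tax cost = 8.9% × (1 − 23.3%) = 6.8263%.
WACC = 0.4907 × 16.2340% + 0.0508 × 4.4052% + 0.2136 × 2.6078% + 0.2450 × 6.8263% = 10.4181%.

10.42%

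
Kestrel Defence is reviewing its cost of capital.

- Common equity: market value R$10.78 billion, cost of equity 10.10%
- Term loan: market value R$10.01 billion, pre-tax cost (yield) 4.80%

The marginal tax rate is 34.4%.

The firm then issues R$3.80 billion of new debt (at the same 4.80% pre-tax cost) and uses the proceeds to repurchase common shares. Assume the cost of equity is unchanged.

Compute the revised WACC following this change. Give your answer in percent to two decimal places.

After the change:
Total capital V = 6.98 + 13.81 = 20.79.
Equity: weight = 6.98/20.79 = 0.3357; cost = 10.1%.
Term loan: weight = 13.81/20.79 = 0.6643; after-tax cost = 4.8% × (1 − 34.4%) = 3.1488%.
WACC = 0.3357 × 10.1000% + 0.6643 × 3.1488% = 5.4826%.

5.48%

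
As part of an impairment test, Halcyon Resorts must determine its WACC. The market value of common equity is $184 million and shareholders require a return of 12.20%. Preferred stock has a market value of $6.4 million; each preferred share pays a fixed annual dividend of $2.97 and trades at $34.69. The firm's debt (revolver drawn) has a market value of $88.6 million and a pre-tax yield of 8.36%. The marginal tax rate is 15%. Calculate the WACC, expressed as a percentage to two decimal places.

10.50%

Cost of preferred: Rp = 2.97 / 34.69 = 8.5615%.
Total capital V = 184 + 6.4 + 88.6 = 279.
Equity: weight = 184/279 = 0.6595; cost = 12.2%.
Preferred: weight = 6.4/279 = 0.0229; cost = 8.5615%.
Revolver drawn: weight = 88.6/279 = 0.3176; after-tax cost = 8.36% × (1 − 15%) = 7.1060%.
WACC = 0.6595 × 12.2000% + 0.0229 × 8.5615% + 0.3176 × 7.1060% = 10.4989%.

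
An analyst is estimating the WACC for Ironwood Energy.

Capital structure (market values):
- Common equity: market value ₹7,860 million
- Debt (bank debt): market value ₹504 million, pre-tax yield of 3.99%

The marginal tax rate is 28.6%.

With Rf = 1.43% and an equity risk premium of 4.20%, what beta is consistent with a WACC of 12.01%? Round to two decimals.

2.66

Total capital V = 7860 + 504 = 8364.
Equity weight = 7860/8364 = 0.9397.
Bank debt weight = 504/8364 = 0.0603.
Debt contribution = 0.0603 × 3.99% × (1 − 28.6%) = 0.1717%.
Required equity contribution = 12.01% − 0.1717% = 11.8383%  ⇒  Re = 12.5974%.
CAPM: 12.5974% = 1.43% + β × 4.2%  ⇒  β = 2.6589.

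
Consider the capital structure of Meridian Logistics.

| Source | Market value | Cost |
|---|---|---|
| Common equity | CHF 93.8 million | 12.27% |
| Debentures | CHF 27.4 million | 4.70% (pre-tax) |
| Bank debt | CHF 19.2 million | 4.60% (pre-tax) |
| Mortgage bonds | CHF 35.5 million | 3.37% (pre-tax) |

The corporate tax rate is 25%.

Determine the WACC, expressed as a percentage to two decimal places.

Total capital V = 93.8 + 27.4 + 19.2 + 35.5 = 175.9.
Equity: weight = 93.8/175.9 = 0.5333; cost = 12.27%.
Debentures: weight = 27.4/175.9 = 0.1558; after-tax cost = 4.7% × (1 − 25%) = 3.5250%.
Bank debt: weight = 19.2/175.9 = 0.1092; after-tax cost = 4.6% × (1 − 25%) = 3.4500%.
Mortgage bonds: weight = 35.5/175.9 = 0.2018; after-tax cost = 3.37% × (1 − 25%) = 2.5275%.
WACC = 0.5333 × 12.2700% + 0.1558 × 3.5250% + 0.1092 × 3.4500% + 0.2018 × 2.5275% = 7.9788%.

7.98%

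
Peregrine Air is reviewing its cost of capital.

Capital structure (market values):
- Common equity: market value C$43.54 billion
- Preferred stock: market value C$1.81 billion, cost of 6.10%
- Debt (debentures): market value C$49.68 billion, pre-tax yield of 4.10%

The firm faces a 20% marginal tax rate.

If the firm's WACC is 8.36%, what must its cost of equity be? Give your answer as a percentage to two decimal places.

Total capital V = 43.54 + 1.81 + 49.68 = 95.03.
Equity weight = 43.54/95.03 = 0.4582.
Preferred weight = 1.81/95.03 = 0.0190.
Debentures weight = 49.68/95.03 = 0.5228.
Debt contribution = 0.5228 × 4.1% × (1 − 20%) = 1.7147%.
Preferred contribution = 0.0190 × 6.1% = 0.1162%.
Required equity contribution = 8.36% − 1.8309% = 6.5291%.
Re = 6.5291% / 0.4582 = 14.2503%.

14.25%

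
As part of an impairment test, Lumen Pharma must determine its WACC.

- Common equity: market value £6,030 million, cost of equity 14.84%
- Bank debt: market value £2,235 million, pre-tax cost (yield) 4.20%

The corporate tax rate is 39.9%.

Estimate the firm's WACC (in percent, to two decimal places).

11.51%

Total capital V = 6030 + 2235 = 8265.
Equity: weight = 6030/8265 = 0.7296; cost = 14.84%.
Bank debt: weight = 2235/8265 = 0.2704; after-tax cost = 4.2% × (1 − 39.9%) = 2.5242%.
WACC = 0.7296 × 14.8400% + 0.2704 × 2.5242% = 11.5096%.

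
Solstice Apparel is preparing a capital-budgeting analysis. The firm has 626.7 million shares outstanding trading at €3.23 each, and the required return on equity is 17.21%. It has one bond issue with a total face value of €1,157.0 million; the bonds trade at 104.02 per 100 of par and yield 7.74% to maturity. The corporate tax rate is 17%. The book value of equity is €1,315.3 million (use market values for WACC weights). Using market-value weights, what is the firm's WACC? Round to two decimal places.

13.19%

Market value of equity E = 3.23 × 626.7m = 2024.241m. Market value of debt D = 1157m × 104.02/100 = 1203.5114m.
Total capital V = 2024.241 + 1203.5114 = 3227.7524.
Equity: weight = 2024.241/3227.7524 = 0.6271; cost = 17.21%.
Bonds outstanding: weight = 1203.5114/3227.7524 = 0.3729; after-tax cost = 7.74% × (1 − 17%) = 6.4242%.
WACC = 0.6271 × 17.2100% + 0.3729 × 6.4242% = 13.1884%.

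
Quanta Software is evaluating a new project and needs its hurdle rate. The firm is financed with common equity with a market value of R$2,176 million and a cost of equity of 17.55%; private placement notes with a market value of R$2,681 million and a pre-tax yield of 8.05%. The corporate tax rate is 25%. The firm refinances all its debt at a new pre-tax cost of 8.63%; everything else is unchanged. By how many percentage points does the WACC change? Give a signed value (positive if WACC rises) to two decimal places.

+0.24 pp

Current WACC:
Total capital V = 2176 + 2681 = 4857.
Equity: weight = 2176/4857 = 0.4480; cost = 17.55%.
Private placement notes: weight = 2681/4857 = 0.5520; after-tax cost = 8.05% × (1 − 25%) = 6.0375%.
WACC = 0.4480 × 17.5500% + 0.5520 × 6.0375% = 11.1953%.
After the change:
Total capital V = 2176 + 2681 = 4857.
Equity: weight = 2176/4857 = 0.4480; cost = 17.55%.
Private placement notes: weight = 2681/4857 = 0.5520; after-tax cost = 8.63% × (1 − 25%) = 6.4725%.
WACC = 0.4480 × 17.5500% + 0.5520 × 6.4725% = 11.4354%.
Change in WACC = 11.4354% − 11.1953% = 0.2401 pp.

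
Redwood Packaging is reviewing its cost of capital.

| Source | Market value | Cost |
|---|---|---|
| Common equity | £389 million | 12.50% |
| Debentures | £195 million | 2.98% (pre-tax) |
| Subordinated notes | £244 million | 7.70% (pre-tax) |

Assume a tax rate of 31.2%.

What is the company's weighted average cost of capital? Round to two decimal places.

7.92%

Total capital V = 389 + 195 + 244 = 828.
Equity: weight = 389/828 = 0.4698; cost = 12.5%.
Debentures: weight = 195/828 = 0.2355; after-tax cost = 2.98% × (1 − 31.2%) = 2.0502%.
Subordinated notes: weight = 244/828 = 0.2947; after-tax cost = 7.7% × (1 − 31.2%) = 5.2976%.
WACC = 0.4698 × 12.5000% + 0.2355 × 2.0502% + 0.2947 × 5.2976% = 7.9166%.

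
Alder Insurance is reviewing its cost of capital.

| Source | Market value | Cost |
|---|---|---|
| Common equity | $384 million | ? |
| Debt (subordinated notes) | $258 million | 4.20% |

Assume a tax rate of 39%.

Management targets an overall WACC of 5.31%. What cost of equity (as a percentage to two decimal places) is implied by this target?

7.16%

Total capital V = 384 + 258 = 642.
Equity weight = 384/642 = 0.5981.
Subordinated notes weight = 258/642 = 0.4019.
Debt contribution = 0.4019 × 4.2% × (1 − 39%) = 1.0296%.
Required equity contribution = 5.31% − 1.0296% = 4.2804%.
Re = 4.2804% / 0.5981 = 7.1563%.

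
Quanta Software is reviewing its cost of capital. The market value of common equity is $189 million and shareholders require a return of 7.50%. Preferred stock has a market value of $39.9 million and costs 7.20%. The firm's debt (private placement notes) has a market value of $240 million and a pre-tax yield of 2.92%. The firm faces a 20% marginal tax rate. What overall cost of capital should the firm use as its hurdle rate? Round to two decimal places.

Total capital V = 189 + 39.9 + 240 = 468.9.
Equity: weight = 189/468.9 = 0.4031; cost = 7.5%.
Preferred: weight = 39.9/468.9 = 0.0851; cost = 7.2%.
Private placement notes: weight = 240/468.9 = 0.5118; after-tax cost = 2.92% × (1 − 20%) = 2.3360%.
WACC = 0.4031 × 7.5000% + 0.0851 × 7.2000% + 0.5118 × 2.3360% = 4.8313%.

4.83%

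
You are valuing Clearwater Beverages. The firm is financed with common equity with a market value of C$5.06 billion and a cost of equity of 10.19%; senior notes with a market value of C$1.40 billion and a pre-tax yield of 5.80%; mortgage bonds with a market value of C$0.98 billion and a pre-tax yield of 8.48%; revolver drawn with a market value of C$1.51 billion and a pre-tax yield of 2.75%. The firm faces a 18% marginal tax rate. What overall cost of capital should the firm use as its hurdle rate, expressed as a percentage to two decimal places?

Total capital V = 5.06 + 1.4 + 0.98 + 1.51 = 8.95.
Equity: weight = 5.06/8.95 = 0.5654; cost = 10.19%.
Senior notes: weight = 1.4/8.95 = 0.1564; after-tax cost = 5.8% × (1 − 18%) = 4.7560%.
Mortgage bonds: weight = 0.98/8.95 = 0.1095; after-tax cost = 8.48% × (1 − 18%) = 6.9536%.
Revolver drawn: weight = 1.51/8.95 = 0.1687; after-tax cost = 2.75% × (1 − 18%) = 2.2550%.
WACC = 0.5654 × 10.1900% + 0.1564 × 4.7560% + 0.1095 × 6.9536% + 0.1687 × 2.2550% = 7.6469%.

7.65%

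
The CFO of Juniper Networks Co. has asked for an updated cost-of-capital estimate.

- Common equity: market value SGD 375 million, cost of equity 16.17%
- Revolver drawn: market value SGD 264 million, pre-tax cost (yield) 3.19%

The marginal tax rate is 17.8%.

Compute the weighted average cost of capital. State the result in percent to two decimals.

10.57%

Total capital V = 375 + 264 = 639.
Equity: weight = 375/639 = 0.5869; cost = 16.17%.
Revolver drawn: weight = 264/639 = 0.4131; after-tax cost = 3.19% × (1 − 17.8%) = 2.6222%.
WACC = 0.5869 × 16.1700% + 0.4131 × 2.6222% = 10.5728%.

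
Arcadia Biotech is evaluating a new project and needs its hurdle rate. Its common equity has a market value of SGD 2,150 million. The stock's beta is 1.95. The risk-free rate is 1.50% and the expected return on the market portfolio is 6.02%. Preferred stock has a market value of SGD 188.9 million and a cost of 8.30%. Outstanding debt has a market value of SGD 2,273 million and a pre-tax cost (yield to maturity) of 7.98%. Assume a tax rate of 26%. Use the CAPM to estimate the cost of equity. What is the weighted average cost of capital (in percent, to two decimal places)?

8.06%

Market risk premium = 6.02% − 1.5% = 4.52%.
Cost of equity via CAPM: Re = 1.5% + 1.95 × 4.52% = 10.3140%.
Total capital V = 2150 + 188.9 + 2273 = 4611.9.
Equity: weight = 2150/4611.9 = 0.4662; cost = 10.314%.
Preferred: weight = 188.9/4611.9 = 0.0410; cost = 8.3%.
Debt: weight = 2273/4611.9 = 0.4929; after-tax cost = 7.98% × (1 − 26%) = 5.9052%.
WACC = 0.4662 × 10.3140% + 0.0410 × 8.3000% + 0.4929 × 5.9052% = 8.0586%.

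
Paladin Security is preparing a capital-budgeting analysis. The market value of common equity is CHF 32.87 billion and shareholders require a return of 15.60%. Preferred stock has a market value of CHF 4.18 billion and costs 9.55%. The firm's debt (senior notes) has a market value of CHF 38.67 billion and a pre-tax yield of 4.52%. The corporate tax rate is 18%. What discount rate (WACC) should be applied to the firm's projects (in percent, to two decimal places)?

Total capital V = 32.87 + 4.18 + 38.67 = 75.72.
Equity: weight = 32.87/75.72 = 0.4341; cost = 15.6%.
Preferred: weight = 4.18/75.72 = 0.0552; cost = 9.55%.
Senior notes: weight = 38.67/75.72 = 0.5107; after-tax cost = 4.52% × (1 − 18%) = 3.7064%.
WACC = 0.4341 × 15.6000% + 0.0552 × 9.5500% + 0.5107 × 3.7064% = 9.1920%.

9.19%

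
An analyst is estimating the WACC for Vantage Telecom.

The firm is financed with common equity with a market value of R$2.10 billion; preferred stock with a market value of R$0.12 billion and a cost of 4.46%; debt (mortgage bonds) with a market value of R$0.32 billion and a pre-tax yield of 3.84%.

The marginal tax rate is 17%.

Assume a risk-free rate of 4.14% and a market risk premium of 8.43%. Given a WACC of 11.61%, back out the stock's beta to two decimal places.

Total capital V = 2.1 + 0.12 + 0.32 = 2.54.
Equity weight = 2.1/2.54 = 0.8268.
Preferred weight = 0.12/2.54 = 0.0472.
Mortgage bonds weight = 0.32/2.54 = 0.1260.
Debt contribution = 0.1260 × 3.84% × (1 − 17%) = 0.4015%.
Preferred contribution = 0.0472 × 4.46% = 0.2107%.
Required equity contribution = 11.61% − 0.6122% = 10.9978%  ⇒  Re = 13.3020%.
CAPM: 13.3020% = 4.14% + β × 8.43%  ⇒  β = 1.0868.

1.09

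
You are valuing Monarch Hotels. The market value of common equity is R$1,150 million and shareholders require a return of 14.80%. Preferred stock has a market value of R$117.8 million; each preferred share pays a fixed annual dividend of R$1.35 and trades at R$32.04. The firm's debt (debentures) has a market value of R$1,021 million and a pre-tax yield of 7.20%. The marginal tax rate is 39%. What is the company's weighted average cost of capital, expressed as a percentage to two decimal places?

Cost of preferred: Rp = 1.35 / 32.04 = 4.2135%.
Total capital V = 1150 + 117.8 + 1021 = 2288.8.
Equity: weight = 1150/2288.8 = 0.5024; cost = 14.8%.
Preferred: weight = 117.8/2288.8 = 0.0515; cost = 4.2135%.
Debentures: weight = 1021/2288.8 = 0.4461; after-tax cost = 7.2% × (1 − 39%) = 4.3920%.
WACC = 0.5024 × 14.8000% + 0.0515 × 4.2135% + 0.4461 × 4.3920% = 9.6123%.

9.61%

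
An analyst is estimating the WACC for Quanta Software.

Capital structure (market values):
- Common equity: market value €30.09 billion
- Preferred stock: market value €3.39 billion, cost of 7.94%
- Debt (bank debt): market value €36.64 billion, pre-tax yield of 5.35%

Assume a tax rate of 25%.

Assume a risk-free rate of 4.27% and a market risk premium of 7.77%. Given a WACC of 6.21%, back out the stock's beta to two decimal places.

0.57

Total capital V = 30.09 + 3.39 + 36.64 = 70.12.
Equity weight = 30.09/70.12 = 0.4291.
Preferred weight = 3.39/70.12 = 0.0483.
Bank debt weight = 36.64/70.12 = 0.5225.
Debt contribution = 0.5225 × 5.35% × (1 − 25%) = 2.0967%.
Preferred contribution = 0.0483 × 7.94% = 0.3839%.
Required equity contribution = 6.21% − 2.4805% = 3.7295%  ⇒  Re = 8.6909%.
CAPM: 8.6909% = 4.27% + β × 7.77%  ⇒  β = 0.5690.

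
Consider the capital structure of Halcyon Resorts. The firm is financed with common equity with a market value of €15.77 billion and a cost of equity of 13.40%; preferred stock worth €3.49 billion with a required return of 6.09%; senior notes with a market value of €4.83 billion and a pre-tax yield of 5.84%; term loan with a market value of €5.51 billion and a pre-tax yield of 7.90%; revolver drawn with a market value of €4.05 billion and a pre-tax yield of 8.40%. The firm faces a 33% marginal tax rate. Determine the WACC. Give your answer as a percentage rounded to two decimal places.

9.02%

Total capital V = 15.77 + 3.49 + 4.83 + 5.51 + 4.05 = 33.65.
Equity: weight = 15.77/33.65 = 0.4686; cost = 13.4%.
Preferred: weight = 3.49/33.65 = 0.1037; cost = 6.09%.
Senior notes: weight = 4.83/33.65 = 0.1435; after-tax cost = 5.84% × (1 − 33%) = 3.9128%.
Term loan: weight = 5.51/33.65 = 0.1637; after-tax cost = 7.9% × (1 − 33%) = 5.2930%.
Revolver drawn: weight = 4.05/33.65 = 0.1204; after-tax cost = 8.4% × (1 − 33%) = 5.6280%.
WACC = 0.4686 × 13.4000% + 0.1037 × 6.0900% + 0.1435 × 3.9128% + 0.1637 × 5.2930% + 0.1204 × 5.6280% = 9.0172%.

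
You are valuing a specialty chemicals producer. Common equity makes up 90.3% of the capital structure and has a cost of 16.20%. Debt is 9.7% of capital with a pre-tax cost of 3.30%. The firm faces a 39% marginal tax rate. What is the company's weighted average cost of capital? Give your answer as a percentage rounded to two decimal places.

14.82%

After-tax cost of debt = 3.3% × (1 − 39%) = 2.0130%.
WACC = 0.903 × 16.2000% + 0.097 × 2.0130% = 14.8239%.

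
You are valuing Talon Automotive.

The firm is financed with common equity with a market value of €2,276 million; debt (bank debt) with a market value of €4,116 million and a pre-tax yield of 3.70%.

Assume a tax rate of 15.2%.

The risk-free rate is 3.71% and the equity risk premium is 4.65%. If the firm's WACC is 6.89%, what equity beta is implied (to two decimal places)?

Total capital V = 2276 + 4116 = 6392.
Equity weight = 2276/6392 = 0.3561.
Bank debt weight = 4116/6392 = 0.6439.
Debt contribution = 0.6439 × 3.7% × (1 − 15.2%) = 2.0204%.
Required equity contribution = 6.89% − 2.0204% = 4.8696%  ⇒  Re = 13.6760%.
CAPM: 13.6760% = 3.71% + β × 4.65%  ⇒  β = 2.1432.

2.14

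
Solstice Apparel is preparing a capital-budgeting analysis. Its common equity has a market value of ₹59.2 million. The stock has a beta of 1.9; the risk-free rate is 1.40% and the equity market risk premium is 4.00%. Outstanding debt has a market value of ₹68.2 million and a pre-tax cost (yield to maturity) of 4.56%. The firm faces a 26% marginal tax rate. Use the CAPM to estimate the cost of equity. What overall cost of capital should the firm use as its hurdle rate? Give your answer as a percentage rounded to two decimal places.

5.99%

Cost of equity via CAPM: Re = 1.4% + 1.9 × 4.0% = 9.0000%.
Total capital V = 59.2 + 68.2 = 127.4.
Equity: weight = 59.2/127.4 = 0.4647; cost = 9%.
Debt: weight = 68.2/127.4 = 0.5353; after-tax cost = 4.56% × (1 − 26%) = 3.3744%.
WACC = 0.4647 × 9.0000% + 0.5353 × 3.3744% = 5.9885%.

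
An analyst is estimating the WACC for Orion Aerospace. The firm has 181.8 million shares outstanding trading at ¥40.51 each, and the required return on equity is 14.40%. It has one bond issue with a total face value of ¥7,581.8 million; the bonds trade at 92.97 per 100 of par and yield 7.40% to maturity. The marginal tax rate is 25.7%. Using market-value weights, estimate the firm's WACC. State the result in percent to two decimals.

10.05%

Market value of equity E = 40.51 × 181.8m = 7364.718m. Market value of debt D = 7581.8m × 92.97/100 = 7048.79946m.
Total capital V = 7364.718 + 7048.79946 = 14413.51746.
Equity: weight = 7364.718/14413.51746 = 0.5110; cost = 14.4%.
Bonds outstanding: weight = 7048.79946/14413.51746 = 0.4890; after-tax cost = 7.4% × (1 − 25.7%) = 5.4982%.
WACC = 0.5110 × 14.4000% + 0.4890 × 5.4982% = 10.0467%.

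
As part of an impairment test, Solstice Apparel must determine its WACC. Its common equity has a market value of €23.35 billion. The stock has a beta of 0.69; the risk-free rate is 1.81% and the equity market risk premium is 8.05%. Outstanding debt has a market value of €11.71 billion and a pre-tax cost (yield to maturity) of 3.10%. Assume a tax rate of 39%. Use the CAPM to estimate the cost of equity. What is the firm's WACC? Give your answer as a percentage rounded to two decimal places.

5.54%

Cost of equity via CAPM: Re = 1.81% + 0.69 × 8.05% = 7.3645%.
Total capital V = 23.35 + 11.71 = 35.06.
Equity: weight = 23.35/35.06 = 0.6660; cost = 7.3645%.
Debt: weight = 11.71/35.06 = 0.3340; after-tax cost = 3.1% × (1 − 39%) = 1.8910%.
WACC = 0.6660 × 7.3645% + 0.3340 × 1.8910% = 5.5364%.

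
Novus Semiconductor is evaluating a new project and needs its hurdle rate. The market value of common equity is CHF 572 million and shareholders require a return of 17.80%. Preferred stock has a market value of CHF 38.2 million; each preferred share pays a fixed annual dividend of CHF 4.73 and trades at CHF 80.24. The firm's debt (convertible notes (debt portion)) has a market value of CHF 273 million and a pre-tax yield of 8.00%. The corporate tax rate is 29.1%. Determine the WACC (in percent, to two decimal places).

Cost of preferred: Rp = 4.73 / 80.24 = 5.8948%.
Total capital V = 572 + 38.2 + 273 = 883.2.
Equity: weight = 572/883.2 = 0.6476; cost = 17.8%.
Preferred: weight = 38.2/883.2 = 0.0433; cost = 5.8948%.
Convertible notes (debt portion): weight = 273/883.2 = 0.3091; after-tax cost = 8% × (1 − 29.1%) = 5.6720%.
WACC = 0.6476 × 17.8000% + 0.0433 × 5.8948% + 0.3091 × 5.6720% = 13.5363%.

13.54%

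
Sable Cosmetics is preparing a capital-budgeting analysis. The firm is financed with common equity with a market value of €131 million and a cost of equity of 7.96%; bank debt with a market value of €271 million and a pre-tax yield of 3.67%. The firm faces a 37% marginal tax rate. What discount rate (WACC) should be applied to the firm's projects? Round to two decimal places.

4.15%

Total capital V = 131 + 271 = 402.
Equity: weight = 131/402 = 0.3259; cost = 7.96%.
Bank debt: weight = 271/402 = 0.6741; after-tax cost = 3.67% × (1 − 37%) = 2.3121%.
WACC = 0.3259 × 7.9600% + 0.6741 × 2.3121% = 4.1526%.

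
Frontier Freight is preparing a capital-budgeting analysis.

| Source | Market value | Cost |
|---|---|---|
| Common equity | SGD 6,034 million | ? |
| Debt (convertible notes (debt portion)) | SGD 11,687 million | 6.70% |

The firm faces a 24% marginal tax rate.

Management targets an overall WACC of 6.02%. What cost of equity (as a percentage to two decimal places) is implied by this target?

Total capital V = 6034 + 11687 = 17721.
Equity weight = 6034/17721 = 0.3405.
Convertible notes (debt portion) weight = 11687/17721 = 0.6595.
Debt contribution = 0.6595 × 6.7% × (1 − 24%) = 3.3582%.
Required equity contribution = 6.02% − 3.3582% = 2.6618%.
Re = 2.6618% / 0.3405 = 7.8174%.

7.82%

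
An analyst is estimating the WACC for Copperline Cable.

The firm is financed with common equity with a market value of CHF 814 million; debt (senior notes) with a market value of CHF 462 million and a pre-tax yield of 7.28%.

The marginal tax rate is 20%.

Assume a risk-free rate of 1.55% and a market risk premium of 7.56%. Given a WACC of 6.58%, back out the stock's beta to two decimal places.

Total capital V = 814 + 462 = 1276.
Equity weight = 814/1276 = 0.6379.
Senior notes weight = 462/1276 = 0.3621.
Debt contribution = 0.3621 × 7.28% × (1 − 20%) = 2.1087%.
Required equity contribution = 6.58% − 2.1087% = 4.4713%  ⇒  Re = 7.0091%.
CAPM: 7.0091% = 1.55% + β × 7.56%  ⇒  β = 0.7221.

0.72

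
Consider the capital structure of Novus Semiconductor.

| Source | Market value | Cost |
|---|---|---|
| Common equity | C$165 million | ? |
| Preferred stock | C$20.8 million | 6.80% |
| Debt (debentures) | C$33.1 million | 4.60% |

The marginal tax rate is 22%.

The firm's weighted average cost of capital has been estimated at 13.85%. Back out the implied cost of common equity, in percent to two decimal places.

Total capital V = 165 + 20.8 + 33.1 = 218.9.
Equity weight = 165/218.9 = 0.7538.
Preferred weight = 20.8/218.9 = 0.0950.
Debentures weight = 33.1/218.9 = 0.1512.
Debt contribution = 0.1512 × 4.6% × (1 − 22%) = 0.5425%.
Preferred contribution = 0.0950 × 6.8% = 0.6461%.
Required equity contribution = 13.85% − 1.1887% = 12.6613%.
Re = 12.6613% / 0.7538 = 16.7973%.

16.80%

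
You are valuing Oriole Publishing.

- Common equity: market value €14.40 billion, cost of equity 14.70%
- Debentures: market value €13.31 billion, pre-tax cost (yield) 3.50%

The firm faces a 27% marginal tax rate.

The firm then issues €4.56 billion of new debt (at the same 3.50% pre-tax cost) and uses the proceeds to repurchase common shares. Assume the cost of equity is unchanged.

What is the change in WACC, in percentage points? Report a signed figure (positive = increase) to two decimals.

-2.00 pp

Current WACC:
Total capital V = 14.4 + 13.31 = 27.71.
Equity: weight = 14.4/27.71 = 0.5197; cost = 14.7%.
Debentures: weight = 13.31/27.71 = 0.4803; after-tax cost = 3.5% × (1 − 27%) = 2.5550%.
WACC = 0.5197 × 14.7000% + 0.4803 × 2.5550% = 8.8664%.
After the change:
Total capital V = 9.84 + 17.87 = 27.71.
Equity: weight = 9.84/27.71 = 0.3551; cost = 14.7%.
Debentures: weight = 17.87/27.71 = 0.6449; after-tax cost = 3.5% × (1 − 27%) = 2.5550%.
WACC = 0.3551 × 14.7000% + 0.6449 × 2.5550% = 6.8678%.
Change in WACC = 6.8678% − 8.8664% = -1.9986 pp.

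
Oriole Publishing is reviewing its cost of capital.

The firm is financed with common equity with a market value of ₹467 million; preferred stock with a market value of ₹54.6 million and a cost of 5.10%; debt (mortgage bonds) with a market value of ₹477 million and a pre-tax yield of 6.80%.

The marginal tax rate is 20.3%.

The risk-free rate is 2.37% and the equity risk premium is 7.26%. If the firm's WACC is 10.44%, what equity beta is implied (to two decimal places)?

Total capital V = 467 + 54.6 + 477 = 998.6.
Equity weight = 467/998.6 = 0.4677.
Preferred weight = 54.6/998.6 = 0.0547.
Mortgage bonds weight = 477/998.6 = 0.4777.
Debt contribution = 0.4777 × 6.8% × (1 − 20.3%) = 2.5888%.
Preferred contribution = 0.0547 × 5.1% = 0.2789%.
Required equity contribution = 10.44% − 2.8676% = 7.5724%  ⇒  Re = 16.1922%.
CAPM: 16.1922% = 2.37% + β × 7.26%  ⇒  β = 1.9039.

1.90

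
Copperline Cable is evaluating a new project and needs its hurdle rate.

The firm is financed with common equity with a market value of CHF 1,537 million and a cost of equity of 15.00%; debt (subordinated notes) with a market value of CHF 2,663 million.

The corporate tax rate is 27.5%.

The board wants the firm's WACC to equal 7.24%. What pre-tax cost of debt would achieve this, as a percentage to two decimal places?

3.81%

Total capital V = 1537 + 2663 = 4200.
Equity weight = 1537/4200 = 0.3660.
Subordinated notes weight = 2663/4200 = 0.6340.
Equity contribution = 0.3660 × 15% = 5.4893%.
Remaining for debt = 7.24% − 5.4893% = 1.7507%.
Rd × (1 − 27.5%) × 0.6340 = 1.7507%  ⇒  Rd = 3.8085%.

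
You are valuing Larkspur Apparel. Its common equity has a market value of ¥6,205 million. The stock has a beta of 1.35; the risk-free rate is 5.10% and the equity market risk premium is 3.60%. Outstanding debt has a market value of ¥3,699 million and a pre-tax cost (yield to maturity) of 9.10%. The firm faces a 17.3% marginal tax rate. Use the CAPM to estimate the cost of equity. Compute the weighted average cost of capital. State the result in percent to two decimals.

9.05%

Cost of equity via CAPM: Re = 5.1% + 1.35 × 3.6% = 9.9600%.
Total capital V = 6205 + 3699 = 9904.
Equity: weight = 6205/9904 = 0.6265; cost = 9.96%.
Debt: weight = 3699/9904 = 0.3735; after-tax cost = 9.1% × (1 − 17.3%) = 7.5257%.
WACC = 0.6265 × 9.9600% + 0.3735 × 7.5257% = 9.0508%.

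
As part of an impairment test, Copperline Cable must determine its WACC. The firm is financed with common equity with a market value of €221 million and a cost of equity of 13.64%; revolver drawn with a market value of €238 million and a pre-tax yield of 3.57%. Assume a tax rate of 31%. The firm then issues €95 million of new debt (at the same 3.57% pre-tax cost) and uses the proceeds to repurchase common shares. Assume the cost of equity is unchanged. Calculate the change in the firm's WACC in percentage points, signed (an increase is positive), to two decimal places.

Current WACC:
Total capital V = 221 + 238 = 459.
Equity: weight = 221/459 = 0.4815; cost = 13.64%.
Revolver drawn: weight = 238/459 = 0.5185; after-tax cost = 3.57% × (1 − 31%) = 2.4633%.
WACC = 0.4815 × 13.6400% + 0.5185 × 2.4633% = 7.8447%.
After the change:
Total capital V = 126 + 333 = 459.
Equity: weight = 126/459 = 0.2745; cost = 13.64%.
Revolver drawn: weight = 333/459 = 0.7255; after-tax cost = 3.57% × (1 − 31%) = 2.4633%.
WACC = 0.2745 × 13.6400% + 0.7255 × 2.4633% = 5.5314%.
Change in WACC = 5.5314% − 7.8447% = -2.3133 pp.

-2.31 pp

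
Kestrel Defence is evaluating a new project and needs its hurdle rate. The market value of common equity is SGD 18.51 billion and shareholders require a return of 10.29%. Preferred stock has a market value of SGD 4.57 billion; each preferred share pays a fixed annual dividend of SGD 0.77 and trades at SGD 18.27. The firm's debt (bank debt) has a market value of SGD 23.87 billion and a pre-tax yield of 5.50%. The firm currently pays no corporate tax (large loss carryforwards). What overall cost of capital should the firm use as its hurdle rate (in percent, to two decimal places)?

7.26%

Cost of preferred: Rp = 0.77 / 18.27 = 4.2146%.
Total capital V = 18.51 + 4.57 + 23.87 = 46.95.
Equity: weight = 18.51/46.95 = 0.3942; cost = 10.29%.
Preferred: weight = 4.57/46.95 = 0.0973; cost = 4.2146%.
Bank debt: weight = 23.87/46.95 = 0.5084; after-tax cost = 5.5% × (1 − 0%) = 5.5000%.
WACC = 0.3942 × 10.2900% + 0.0973 × 4.2146% + 0.5084 × 5.5000% = 7.2633%.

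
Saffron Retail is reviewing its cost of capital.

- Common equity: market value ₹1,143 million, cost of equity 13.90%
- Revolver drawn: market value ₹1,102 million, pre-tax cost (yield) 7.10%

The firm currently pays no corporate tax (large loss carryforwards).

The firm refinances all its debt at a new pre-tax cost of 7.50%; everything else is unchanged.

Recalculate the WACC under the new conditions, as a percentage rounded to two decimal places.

10.76%

After the change:
Total capital V = 1143 + 1102 = 2245.
Equity: weight = 1143/2245 = 0.5091; cost = 13.9%.
Revolver drawn: weight = 1102/2245 = 0.4909; after-tax cost = 7.5% × (1 − 0%) = 7.5000%.
WACC = 0.5091 × 13.9000% + 0.4909 × 7.5000% = 10.7584%.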